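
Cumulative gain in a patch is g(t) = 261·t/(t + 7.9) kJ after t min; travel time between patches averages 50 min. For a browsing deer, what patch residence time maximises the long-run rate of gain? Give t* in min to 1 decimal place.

19.9 min

By the marginal value theorem, leave when the instantaneous gain rate g'(t) equals the habitat-wide average g(t)/(T + t).
g'(t) = 261·7.9/(t + 7.9)². Setting 261·7.9/(t+7.9)² = 261t/[(t+7.9)(50+t)] gives 7.9(50+t) = t(t+7.9), so t² = 7.9×50 = 395.
t* = √395 = 19.87 min.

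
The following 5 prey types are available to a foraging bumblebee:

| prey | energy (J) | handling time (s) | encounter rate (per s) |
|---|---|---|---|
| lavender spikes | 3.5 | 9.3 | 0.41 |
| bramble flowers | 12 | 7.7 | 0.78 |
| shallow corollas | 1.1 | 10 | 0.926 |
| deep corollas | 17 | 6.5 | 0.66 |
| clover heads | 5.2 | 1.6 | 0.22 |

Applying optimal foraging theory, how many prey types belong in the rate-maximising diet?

2

Profitabilities (E/h, J/s): clover heads 3.25, deep corollas 2.62, bramble flowers 1.56, lavender spikes 0.376, shallow corollas 0.11. Add prey in this order while the next type's profitability exceeds the intake rate on those already taken.
Rate on top 1: 0.8462. deep corollas: 2.62 > 0.8462 → include.
Rate on top 2: 2.191. bramble flowers: 1.56 < 2.191 → exclude; stop.
Optimal diet: clover heads, deep corollas — 2 of 5 types.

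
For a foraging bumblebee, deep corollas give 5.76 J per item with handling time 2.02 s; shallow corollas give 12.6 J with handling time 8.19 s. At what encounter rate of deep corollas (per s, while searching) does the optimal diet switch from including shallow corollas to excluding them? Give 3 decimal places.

The zero-one rule: include shallow corollas iff E₂/h₂ > λE₁/(1+λh₁). Equality gives the switch point.
λE₁h₂ = E₂ + λE₂h₁ ⇒ λ = E₂/(E₁h₂ − E₂h₁) = 12.6/(47.17 − 25.45) = 0.58 per s.

0.580 per s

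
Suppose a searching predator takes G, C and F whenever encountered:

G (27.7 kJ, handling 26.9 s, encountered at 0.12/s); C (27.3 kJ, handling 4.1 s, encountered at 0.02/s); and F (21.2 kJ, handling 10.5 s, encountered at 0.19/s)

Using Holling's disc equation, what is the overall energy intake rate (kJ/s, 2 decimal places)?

R = (0.12×27.7 + 0.02×27.3 + 0.19×21.2) / (1 + 0.12×26.9 + 0.02×4.1 + 0.19×10.5) = 7.898/6.305 = 1.253 kJ/s.

1.25 kJ/s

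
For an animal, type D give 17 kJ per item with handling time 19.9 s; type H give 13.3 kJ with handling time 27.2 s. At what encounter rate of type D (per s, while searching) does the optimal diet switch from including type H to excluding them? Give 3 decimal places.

0.067 per s

The zero-one rule: include type H iff E₂/h₂ > λE₁/(1+λh₁). Equality gives the switch point.
λE₁h₂ = E₂ + λE₂h₁ ⇒ λ = E₂/(E₁h₂ − E₂h₁) = 13.3/(462.4 − 264.7) = 0.06726 per s.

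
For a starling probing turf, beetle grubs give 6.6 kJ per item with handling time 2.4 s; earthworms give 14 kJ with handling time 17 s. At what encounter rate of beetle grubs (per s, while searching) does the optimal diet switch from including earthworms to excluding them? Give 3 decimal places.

0.178 per s

The zero-one rule: include earthworms iff E₂/h₂ > λE₁/(1+λh₁). Equality gives the switch point.
λE₁h₂ = E₂ + λE₂h₁ ⇒ λ = E₂/(E₁h₂ − E₂h₁) = 14/(112.2 − 33.6) = 0.1781 per s.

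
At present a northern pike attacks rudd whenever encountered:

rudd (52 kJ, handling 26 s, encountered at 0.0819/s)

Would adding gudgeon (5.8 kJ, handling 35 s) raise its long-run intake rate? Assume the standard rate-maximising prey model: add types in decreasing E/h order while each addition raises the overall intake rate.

Intake rate on the current diet: R = (0.0819×52) / (1 + 0.0819×26) = 4.259/3.129 = 1.361 kJ/s.
gudgeon: E/h = 5.8/35 = 0.1657 kJ/s.
Since 0.1657 < R, time spent handling gudgeon is better spent searching.

No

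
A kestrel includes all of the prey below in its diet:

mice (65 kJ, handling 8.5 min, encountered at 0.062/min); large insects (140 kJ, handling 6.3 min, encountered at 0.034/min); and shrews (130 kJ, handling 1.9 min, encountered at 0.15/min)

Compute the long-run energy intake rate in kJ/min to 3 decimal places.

Energy encountered per unit search time: 0.062×65 + 0.034×140 + 0.15×130 = 28.29 kJ/min.
Handling time per unit search time: 0.062×8.5 + 0.034×6.3 + 0.15×1.9 = 1.026.
Rate = 28.29/(1 + 1.026) = 13.96 kJ/min.

13.962 kJ/min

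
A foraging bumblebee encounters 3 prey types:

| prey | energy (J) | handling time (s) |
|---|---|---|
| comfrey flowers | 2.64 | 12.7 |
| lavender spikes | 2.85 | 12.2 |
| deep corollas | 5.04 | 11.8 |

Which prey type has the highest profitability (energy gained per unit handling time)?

Profitability E/h (J/s): comfrey flowers = 2.64/12.7 = 0.208, lavender spikes = 2.85/12.2 = 0.234, deep corollas = 5.04/11.8 = 0.427.
Ranked: deep corollas > lavender spikes > comfrey flowers.

deep corollas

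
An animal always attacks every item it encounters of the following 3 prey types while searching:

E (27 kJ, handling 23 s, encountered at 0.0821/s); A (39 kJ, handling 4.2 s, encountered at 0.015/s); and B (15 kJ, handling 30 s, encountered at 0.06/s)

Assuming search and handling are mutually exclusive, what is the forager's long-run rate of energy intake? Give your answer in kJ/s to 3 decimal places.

Energy encountered per unit search time: 0.0821×27 + 0.015×39 + 0.06×15 = 3.702 kJ/s.
Handling time per unit search time: 0.0821×23 + 0.015×4.2 + 0.06×30 = 3.751.
Rate = 3.702/(1 + 3.751) = 0.7791 kJ/s.

0.779 kJ/s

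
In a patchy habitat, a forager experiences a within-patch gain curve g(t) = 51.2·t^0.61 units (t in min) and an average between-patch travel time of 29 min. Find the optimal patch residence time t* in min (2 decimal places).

Maximise g(t)/(T+t): set derivative to zero → g'(t)(T+t) = g(t).
g'(t) = 0.61·51.2·t^-0.39. Setting 0.61·51.2·t^-0.39 = 51.2·t^0.61/(29+t) gives 0.61(29+t) = t, so 0.39·t = 0.61×29.
t* = 0.61×29/0.39 = 45.36 min.

45.36 min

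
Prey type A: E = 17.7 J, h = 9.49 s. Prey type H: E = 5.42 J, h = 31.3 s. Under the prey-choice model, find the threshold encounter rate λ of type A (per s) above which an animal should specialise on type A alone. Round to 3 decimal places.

0.011 per s

At the threshold, the rate on type A alone equals the profitability of type H: λ·17.7/(1 + λ·9.49) = 5.42/31.3 = 0.1732.
Rearranging, λ(17.7 − 0.1732×9.49) = 0.1732, so λ = 0.1732/16.06 = 0.01078 per s.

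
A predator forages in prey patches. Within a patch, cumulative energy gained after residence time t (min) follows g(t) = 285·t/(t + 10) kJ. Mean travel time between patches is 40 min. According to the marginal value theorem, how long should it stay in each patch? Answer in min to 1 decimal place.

Optimal t* satisfies g'(t*) = g(t*)/(T + t*).
g'(t) = 285·10/(t + 10)². Setting 285·10/(t+10)² = 285t/[(t+10)(40+t)] gives 10(40+t) = t(t+10), so t² = 10×40 = 400.
t* = √400 = 20 min.

20.0 min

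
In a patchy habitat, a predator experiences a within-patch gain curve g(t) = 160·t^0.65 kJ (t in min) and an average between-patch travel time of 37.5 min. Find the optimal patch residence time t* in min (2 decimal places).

69.64 min

By the marginal value theorem, leave when the instantaneous gain rate g'(t) equals the habitat-wide average g(t)/(T + t).
g'(t) = 0.65·160·t^-0.35. Setting 0.65·160·t^-0.35 = 160·t^0.65/(37.5+t) gives 0.65(37.5+t) = t, so 0.35·t = 0.65×37.5.
t* = 0.65×37.5/0.35 = 69.64 min.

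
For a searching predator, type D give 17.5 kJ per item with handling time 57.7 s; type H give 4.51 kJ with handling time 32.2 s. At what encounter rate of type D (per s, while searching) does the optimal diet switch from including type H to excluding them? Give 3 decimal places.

Drop type H once their profitability E₂/h₂ falls below the rate achievable on type D alone: E₂/h₂ = λE₁/(1 + λh₁).
Solve for λ: λE₁h₂ = E₂(1 + λh₁) → λ(E₁h₂ − E₂h₁) = E₂ → λ = E₂/(E₁h₂ − E₂h₁).
λ = 4.51/(17.5×32.2 − 4.51×57.7) = 4.51/303.3 = 0.01487 per s.

0.015 per s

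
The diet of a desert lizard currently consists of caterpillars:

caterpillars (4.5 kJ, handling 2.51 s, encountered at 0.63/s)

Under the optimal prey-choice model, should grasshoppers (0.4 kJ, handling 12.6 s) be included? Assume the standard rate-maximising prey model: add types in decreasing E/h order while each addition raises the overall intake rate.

No

On caterpillars alone, R = ΣλE/(1+Σλh) = 2.835/2.581 = 1.098 kJ/s.
Profitability of grasshoppers: 0.4/12.6 = 0.03175 kJ/s.
0.03175 < 1.098, so adding grasshoppers would lower the average — exclude it.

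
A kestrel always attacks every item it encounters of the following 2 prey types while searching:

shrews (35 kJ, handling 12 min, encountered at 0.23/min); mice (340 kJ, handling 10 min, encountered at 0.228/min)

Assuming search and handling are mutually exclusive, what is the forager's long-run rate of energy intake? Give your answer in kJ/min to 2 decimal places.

R = (0.23×35 + 0.228×340) / (1 + 0.23×12 + 0.228×10) = 85.57/6.04 = 14.17 kJ/min.

14.17 kJ/min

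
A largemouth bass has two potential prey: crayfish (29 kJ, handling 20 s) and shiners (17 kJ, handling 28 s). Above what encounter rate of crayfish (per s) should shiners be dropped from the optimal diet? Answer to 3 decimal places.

At the threshold, the rate on crayfish alone equals the profitability of shiners: λ·29/(1 + λ·20) = 17/28 = 0.6071.
Rearranging, λ(29 − 0.6071×20) = 0.6071, so λ = 0.6071/16.86 = 0.03602 per s.

0.036 per s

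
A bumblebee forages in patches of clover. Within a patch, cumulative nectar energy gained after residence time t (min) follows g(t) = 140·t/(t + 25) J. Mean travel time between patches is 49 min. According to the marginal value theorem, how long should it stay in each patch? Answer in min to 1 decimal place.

35.0 min

Maximise g(t)/(T+t): set derivative to zero → g'(t)(T+t) = g(t).
g'(t) = 140·25/(t + 25)². Setting 140·25/(t+25)² = 140t/[(t+25)(49+t)] gives 25(49+t) = t(t+25), so t² = 25×49 = 1225.
t* = √1225 = 35 min.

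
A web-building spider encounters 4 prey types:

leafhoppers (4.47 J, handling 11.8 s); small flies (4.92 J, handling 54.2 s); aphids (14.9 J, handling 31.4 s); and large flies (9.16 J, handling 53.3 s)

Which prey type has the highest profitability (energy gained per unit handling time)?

Profitability E/h (J/s): leafhoppers = 4.47/11.8 = 0.379, small flies = 4.92/54.2 = 0.0908, aphids = 14.9/31.4 = 0.475, large flies = 9.16/53.3 = 0.172.
Ranked: aphids > leafhoppers > large flies > small flies.

aphids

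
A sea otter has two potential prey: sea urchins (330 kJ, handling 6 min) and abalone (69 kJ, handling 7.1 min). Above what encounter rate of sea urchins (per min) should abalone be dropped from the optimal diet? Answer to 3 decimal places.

At the threshold, the rate on sea urchins alone equals the profitability of abalone: λ·330/(1 + λ·6) = 69/7.1 = 9.718.
Rearranging, λ(330 − 9.718×6) = 9.718, so λ = 9.718/271.7 = 0.03577 per min.

0.036 per min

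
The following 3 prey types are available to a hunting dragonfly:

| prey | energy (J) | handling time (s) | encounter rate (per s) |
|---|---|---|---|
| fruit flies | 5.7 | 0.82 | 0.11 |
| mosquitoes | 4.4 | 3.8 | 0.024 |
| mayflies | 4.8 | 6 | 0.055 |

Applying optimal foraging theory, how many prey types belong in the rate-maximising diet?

Rank by E/h (J/s): fruit flies 6.95, mosquitoes 1.16, mayflies 0.8. Include each in turn until the next type's E/h falls below the running intake rate.
Rate on top 1: 0.5751. mosquitoes: 1.16 > 0.5751 → include.
Rate on top 2: 0.6201. mayflies: 0.8 > 0.6201 → include.
Optimal diet: fruit flies, mosquitoes, mayflies — 3 of 3 types.

3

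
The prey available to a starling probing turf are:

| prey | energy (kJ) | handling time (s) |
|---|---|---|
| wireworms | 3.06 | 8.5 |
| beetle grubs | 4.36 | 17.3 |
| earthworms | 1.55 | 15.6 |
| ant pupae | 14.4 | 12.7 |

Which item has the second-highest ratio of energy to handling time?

wireworms

Profitability E/h (kJ/s): wireworms = 3.06/8.5 = 0.36, beetle grubs = 4.36/17.3 = 0.252, earthworms = 1.55/15.6 = 0.0994, ant pupae = 14.4/12.7 = 1.13.
Ranked: ant pupae > wireworms > beetle grubs > earthworms.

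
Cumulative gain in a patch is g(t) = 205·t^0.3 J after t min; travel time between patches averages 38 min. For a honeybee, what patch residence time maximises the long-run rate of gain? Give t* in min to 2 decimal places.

16.29 min

By the marginal value theorem, leave when the instantaneous gain rate g'(t) equals the habitat-wide average g(t)/(T + t).
g'(t) = 0.3·205·t^-0.7. Setting 0.3·205·t^-0.7 = 205·t^0.3/(38+t) gives 0.3(38+t) = t, so 0.70·t = 0.3×38.
t* = 0.3×38/0.70 = 16.29 min.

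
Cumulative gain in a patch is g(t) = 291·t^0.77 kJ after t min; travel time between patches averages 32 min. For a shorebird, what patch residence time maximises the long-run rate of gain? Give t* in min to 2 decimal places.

Optimal t* satisfies g'(t*) = g(t*)/(T + t*).
g'(t) = 0.77·291·t^-0.23. Setting 0.77·291·t^-0.23 = 291·t^0.77/(32+t) gives 0.77(32+t) = t, so 0.23·t = 0.77×32.
t* = 0.77×32/0.23 = 107.1 min.

107.13 min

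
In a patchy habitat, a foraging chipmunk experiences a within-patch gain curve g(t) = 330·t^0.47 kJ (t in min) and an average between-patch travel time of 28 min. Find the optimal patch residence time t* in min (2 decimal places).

24.83 min

Optimal t* satisfies g'(t*) = g(t*)/(T + t*).
g'(t) = 0.47·330·t^-0.53. Setting 0.47·330·t^-0.53 = 330·t^0.47/(28+t) gives 0.47(28+t) = t, so 0.53·t = 0.47×28.
t* = 0.47×28/0.53 = 24.83 min.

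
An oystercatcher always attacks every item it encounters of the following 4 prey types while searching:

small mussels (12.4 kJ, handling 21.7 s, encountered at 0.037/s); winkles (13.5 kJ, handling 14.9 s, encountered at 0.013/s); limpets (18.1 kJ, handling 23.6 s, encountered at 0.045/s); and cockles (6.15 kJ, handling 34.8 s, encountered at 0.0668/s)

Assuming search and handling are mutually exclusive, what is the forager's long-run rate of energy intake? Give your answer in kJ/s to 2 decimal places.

R = (0.037×12.4 + 0.013×13.5 + 0.045×18.1 + 0.0668×6.15) / (1 + 0.037×21.7 + 0.013×14.9 + 0.045×23.6 + 0.0668×34.8) = 1.86/5.383 = 0.3454 kJ/s.

0.35 kJ/s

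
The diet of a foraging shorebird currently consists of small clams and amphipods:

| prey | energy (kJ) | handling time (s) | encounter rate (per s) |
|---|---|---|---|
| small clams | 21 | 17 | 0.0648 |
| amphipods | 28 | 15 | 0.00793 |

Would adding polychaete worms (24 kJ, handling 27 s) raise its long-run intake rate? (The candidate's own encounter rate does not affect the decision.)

Intake rate on the current diet: R = (0.0648×21 + 0.00793×28) / (1 + 0.0648×17 + 0.00793×15) = 1.583/2.221 = 0.7128 kJ/s.
polychaete worms: E/h = 24/27 = 0.8889 kJ/s.
Since 0.8889 > R, including polychaete worms increases the long-run rate.

Yes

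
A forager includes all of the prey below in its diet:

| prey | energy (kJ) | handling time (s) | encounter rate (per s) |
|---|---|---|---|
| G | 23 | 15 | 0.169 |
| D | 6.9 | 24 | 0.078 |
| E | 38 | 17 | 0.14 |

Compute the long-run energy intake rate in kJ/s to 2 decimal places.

1.25 kJ/s

Energy encountered per unit search time: 0.169×23 + 0.078×6.9 + 0.14×38 = 9.745 kJ/s.
Handling time per unit search time: 0.169×15 + 0.078×24 + 0.14×17 = 6.787.
Rate = 9.745/(1 + 6.787) = 1.251 kJ/s.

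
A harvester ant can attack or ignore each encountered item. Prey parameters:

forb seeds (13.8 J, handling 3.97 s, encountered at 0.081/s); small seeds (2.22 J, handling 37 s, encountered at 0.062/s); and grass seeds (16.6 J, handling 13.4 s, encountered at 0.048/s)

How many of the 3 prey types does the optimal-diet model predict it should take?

2

Rank by E/h (J/s): forb seeds 3.48, grass seeds 1.24, small seeds 0.06. Include each in turn until the next type's E/h falls below the running intake rate.
Rate on top 1: 0.8458. grass seeds: 1.24 > 0.8458 → include.
Rate on top 2: 0.9745. small seeds: 0.06 < 0.9745 → exclude; stop.
Optimal diet: forb seeds, grass seeds — 2 of 3 types.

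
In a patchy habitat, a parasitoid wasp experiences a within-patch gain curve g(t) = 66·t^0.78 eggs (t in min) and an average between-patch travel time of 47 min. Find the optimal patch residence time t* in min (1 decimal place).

Optimal t* satisfies g'(t*) = g(t*)/(T + t*).
g'(t) = 0.78·66·t^-0.22. Setting 0.78·66·t^-0.22 = 66·t^0.78/(47+t) gives 0.78(47+t) = t, so 0.22·t = 0.78×47.
t* = 0.78×47/0.22 = 166.6 min.

166.6 min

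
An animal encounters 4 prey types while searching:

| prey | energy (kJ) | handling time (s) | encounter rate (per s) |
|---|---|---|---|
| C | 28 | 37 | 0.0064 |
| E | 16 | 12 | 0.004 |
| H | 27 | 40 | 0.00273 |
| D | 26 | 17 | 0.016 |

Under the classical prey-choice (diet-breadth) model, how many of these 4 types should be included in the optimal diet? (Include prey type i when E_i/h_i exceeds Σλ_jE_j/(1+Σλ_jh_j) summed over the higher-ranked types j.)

E/h in descending order: D 1.53, E 1.33, C 0.757, H 0.675 kJ/s. The optimal diet is the largest prefix of this list for which every included type satisfies E_i/h_i > R on the types above it.
Rate on top 1: 0.327. E: 1.33 > 0.327 → include.
Rate on top 2: 0.3636. C: 0.757 > 0.3636 → include.
Rate on top 3: 0.4234. H: 0.675 > 0.4234 → include.
Optimal diet: D, E, C, H — 4 of 4 types.

4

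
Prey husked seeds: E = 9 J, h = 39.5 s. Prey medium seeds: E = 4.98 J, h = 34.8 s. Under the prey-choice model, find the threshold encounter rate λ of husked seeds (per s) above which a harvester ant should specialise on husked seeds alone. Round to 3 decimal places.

0.043 per s

The zero-one rule: include medium seeds iff E₂/h₂ > λE₁/(1+λh₁). Equality gives the switch point.
λE₁h₂ = E₂ + λE₂h₁ ⇒ λ = E₂/(E₁h₂ − E₂h₁) = 4.98/(313.2 − 196.7) = 0.04275 per s.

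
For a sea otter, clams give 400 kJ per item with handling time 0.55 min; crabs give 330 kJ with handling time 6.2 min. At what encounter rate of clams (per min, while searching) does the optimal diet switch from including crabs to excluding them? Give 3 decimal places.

0.144 per min

At the threshold, the rate on clams alone equals the profitability of crabs: λ·400/(1 + λ·0.55) = 330/6.2 = 53.23.
Rearranging, λ(400 − 53.23×0.55) = 53.23, so λ = 53.23/370.7 = 0.1436 per min.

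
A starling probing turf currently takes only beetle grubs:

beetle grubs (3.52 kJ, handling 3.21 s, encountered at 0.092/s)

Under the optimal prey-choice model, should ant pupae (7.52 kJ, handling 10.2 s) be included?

Yes

Intake rate on the current diet: R = (0.092×3.52) / (1 + 0.092×3.21) = 0.3238/1.295 = 0.25 kJ/s.
ant pupae: E/h = 7.52/10.2 = 0.7373 kJ/s.
Since 0.7373 > R, including ant pupae increases the long-run rate.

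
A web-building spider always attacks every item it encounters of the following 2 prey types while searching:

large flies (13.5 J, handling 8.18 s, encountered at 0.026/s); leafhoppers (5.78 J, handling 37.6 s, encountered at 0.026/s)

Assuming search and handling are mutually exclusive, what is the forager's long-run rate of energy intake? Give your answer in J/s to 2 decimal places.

0.23 J/s

Energy encountered per unit search time: 0.026×13.5 + 0.026×5.78 = 0.5013 J/s.
Handling time per unit search time: 0.026×8.18 + 0.026×37.6 = 1.19.
Rate = 0.5013/(1 + 1.19) = 0.2289 J/s.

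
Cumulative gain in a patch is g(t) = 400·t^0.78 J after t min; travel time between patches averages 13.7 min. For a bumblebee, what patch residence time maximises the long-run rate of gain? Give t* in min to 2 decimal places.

48.57 min

Maximise g(t)/(T+t): set derivative to zero → g'(t)(T+t) = g(t).
g'(t) = 0.78·400·t^-0.22. Setting 0.78·400·t^-0.22 = 400·t^0.78/(13.7+t) gives 0.78(13.7+t) = t, so 0.22·t = 0.78×13.7.
t* = 0.78×13.7/0.22 = 48.57 min.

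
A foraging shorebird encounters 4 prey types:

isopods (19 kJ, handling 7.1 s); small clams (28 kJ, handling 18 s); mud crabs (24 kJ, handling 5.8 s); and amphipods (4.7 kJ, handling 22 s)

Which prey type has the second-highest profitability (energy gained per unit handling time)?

isopods

Profitability E/h (kJ/s): isopods = 19/7.1 = 2.68, small clams = 28/18 = 1.56, mud crabs = 24/5.8 = 4.14, amphipods = 4.7/22 = 0.214.
Ranked: mud crabs > isopods > small clams > amphipods.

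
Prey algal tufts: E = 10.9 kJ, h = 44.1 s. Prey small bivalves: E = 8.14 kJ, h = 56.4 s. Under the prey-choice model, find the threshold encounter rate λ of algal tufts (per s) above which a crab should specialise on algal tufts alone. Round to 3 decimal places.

Drop small bivalves once their profitability E₂/h₂ falls below the rate achievable on algal tufts alone: E₂/h₂ = λE₁/(1 + λh₁).
Solve for λ: λE₁h₂ = E₂(1 + λh₁) → λ(E₁h₂ − E₂h₁) = E₂ → λ = E₂/(E₁h₂ − E₂h₁).
λ = 8.14/(10.9×56.4 − 8.14×44.1) = 8.14/255.8 = 0.03182 per s.

0.032 per s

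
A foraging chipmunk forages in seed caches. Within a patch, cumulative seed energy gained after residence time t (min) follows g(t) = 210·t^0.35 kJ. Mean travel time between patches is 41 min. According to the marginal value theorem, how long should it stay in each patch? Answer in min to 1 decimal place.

22.1 min

Optimal t* satisfies g'(t*) = g(t*)/(T + t*).
g'(t) = 0.35·210·t^-0.65. Setting 0.35·210·t^-0.65 = 210·t^0.35/(41+t) gives 0.35(41+t) = t, so 0.65·t = 0.35×41.
t* = 0.35×41/0.65 = 22.08 min.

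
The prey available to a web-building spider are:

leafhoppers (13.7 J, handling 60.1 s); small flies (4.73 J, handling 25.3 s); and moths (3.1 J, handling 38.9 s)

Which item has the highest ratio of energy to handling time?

leafhoppers

Profitability E/h (J/s): leafhoppers = 13.7/60.1 = 0.228, small flies = 4.73/25.3 = 0.187, moths = 3.1/38.9 = 0.0797.
Ranked: leafhoppers > small flies > moths.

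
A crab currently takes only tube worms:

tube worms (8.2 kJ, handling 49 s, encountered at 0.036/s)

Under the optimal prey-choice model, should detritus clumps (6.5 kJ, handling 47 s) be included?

Yes

On tube worms alone, R = ΣλE/(1+Σλh) = 0.2952/2.764 = 0.1068 kJ/s.
Profitability of detritus clumps: 6.5/47 = 0.1383 kJ/s.
0.1383 > 0.1068, so adding detritus clumps raises the average — include it.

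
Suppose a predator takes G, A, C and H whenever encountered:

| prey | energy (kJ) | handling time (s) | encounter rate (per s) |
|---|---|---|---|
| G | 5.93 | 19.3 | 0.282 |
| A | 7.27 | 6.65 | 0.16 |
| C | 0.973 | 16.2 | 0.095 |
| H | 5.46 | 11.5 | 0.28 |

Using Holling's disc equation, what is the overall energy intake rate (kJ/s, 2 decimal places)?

R = (0.282×5.93 + 0.16×7.27 + 0.095×0.973 + 0.28×5.46) / (1 + 0.282×19.3 + 0.16×6.65 + 0.095×16.2 + 0.28×11.5) = 4.457/12.27 = 0.3633 kJ/s.

0.36 kJ/s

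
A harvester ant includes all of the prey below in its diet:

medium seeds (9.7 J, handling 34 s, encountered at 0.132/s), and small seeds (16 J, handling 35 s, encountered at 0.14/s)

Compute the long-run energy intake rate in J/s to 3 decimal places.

R = Σλ_iE_i / (1 + Σλ_ih_i)
Numerator: 0.132×9.7 + 0.14×16 = 3.52
Denominator: 1 + 0.132×34 + 0.14×35 = 10.39
R = 3.52/10.39 = 0.3389 J/s

0.339 J/s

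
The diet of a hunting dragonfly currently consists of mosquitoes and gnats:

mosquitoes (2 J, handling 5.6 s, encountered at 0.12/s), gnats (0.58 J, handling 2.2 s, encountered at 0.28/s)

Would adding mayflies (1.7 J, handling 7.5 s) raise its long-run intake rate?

Yes

On mosquitoes and gnats alone, R = ΣλE/(1+Σλh) = 0.4024/2.288 = 0.1759 J/s.
mayflies: E/h = 1.7/7.5 = 0.2267 J/s.
Since 0.2267 > R, including mayflies increases the long-run rate.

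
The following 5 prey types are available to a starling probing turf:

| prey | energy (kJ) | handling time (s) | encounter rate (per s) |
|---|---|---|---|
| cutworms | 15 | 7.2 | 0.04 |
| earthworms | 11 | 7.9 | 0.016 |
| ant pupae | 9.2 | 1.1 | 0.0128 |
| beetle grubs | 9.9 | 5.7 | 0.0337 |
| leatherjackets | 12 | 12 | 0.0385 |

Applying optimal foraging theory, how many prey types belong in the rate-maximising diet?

E/h in descending order: ant pupae 8.36, cutworms 2.08, beetle grubs 1.74, earthworms 1.39, leatherjackets 1 kJ/s. The optimal diet is the largest prefix of this list for which every included type satisfies E_i/h_i > R on the types above it.
Rate on top 1: 0.1161. cutworms: 2.08 > 0.1161 → include.
Rate on top 2: 0.5512. beetle grubs: 1.74 > 0.5512 → include.
Rate on top 3: 0.7037. earthworms: 1.39 > 0.7037 → include.
Rate on top 4: 0.7574. leatherjackets: 1 > 0.7574 → include.
Optimal diet: ant pupae, cutworms, beetle grubs, earthworms, leatherjackets — 5 of 5 types.

5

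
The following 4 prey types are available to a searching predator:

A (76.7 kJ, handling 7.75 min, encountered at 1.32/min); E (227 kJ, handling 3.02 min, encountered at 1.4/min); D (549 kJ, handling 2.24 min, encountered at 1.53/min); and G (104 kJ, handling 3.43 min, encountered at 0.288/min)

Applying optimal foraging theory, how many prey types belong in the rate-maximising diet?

1

Rank by E/h (kJ/min): D 245, E 75.2, G 30.3, A 9.9. Include each in turn until the next type's E/h falls below the running intake rate.
Rate on top 1: 189.7. E: 75.2 < 189.7 → exclude; stop.
Optimal diet: D — 1 of 4 types.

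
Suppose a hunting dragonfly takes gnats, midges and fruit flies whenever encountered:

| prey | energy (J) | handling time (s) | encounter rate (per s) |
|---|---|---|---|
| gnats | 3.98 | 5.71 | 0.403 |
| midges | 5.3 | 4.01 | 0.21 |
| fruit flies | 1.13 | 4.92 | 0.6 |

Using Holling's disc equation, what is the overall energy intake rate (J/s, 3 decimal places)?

0.478 J/s

Energy encountered per unit search time: 0.403×3.98 + 0.21×5.3 + 0.6×1.13 = 3.395 J/s.
Handling time per unit search time: 0.403×5.71 + 0.21×4.01 + 0.6×4.92 = 6.095.
Rate = 3.395/(1 + 6.095) = 0.4785 J/s.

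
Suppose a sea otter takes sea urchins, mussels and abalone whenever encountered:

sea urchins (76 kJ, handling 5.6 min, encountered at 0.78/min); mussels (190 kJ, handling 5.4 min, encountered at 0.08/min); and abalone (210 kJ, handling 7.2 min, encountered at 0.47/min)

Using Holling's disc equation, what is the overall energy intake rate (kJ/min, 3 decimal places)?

18.857 kJ/min

Energy encountered per unit search time: 0.78×76 + 0.08×190 + 0.47×210 = 173.2 kJ/min.
Handling time per unit search time: 0.78×5.6 + 0.08×5.4 + 0.47×7.2 = 8.184.
Rate = 173.2/(1 + 8.184) = 18.86 kJ/min.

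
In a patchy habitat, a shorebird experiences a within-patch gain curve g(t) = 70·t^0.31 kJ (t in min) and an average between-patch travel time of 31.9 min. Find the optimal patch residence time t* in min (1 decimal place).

Optimal t* satisfies g'(t*) = g(t*)/(T + t*).
g'(t) = 0.31·70·t^-0.69. Setting 0.31·70·t^-0.69 = 70·t^0.31/(31.9+t) gives 0.31(31.9+t) = t, so 0.69·t = 0.31×31.9.
t* = 0.31×31.9/0.69 = 14.33 min.

14.3 min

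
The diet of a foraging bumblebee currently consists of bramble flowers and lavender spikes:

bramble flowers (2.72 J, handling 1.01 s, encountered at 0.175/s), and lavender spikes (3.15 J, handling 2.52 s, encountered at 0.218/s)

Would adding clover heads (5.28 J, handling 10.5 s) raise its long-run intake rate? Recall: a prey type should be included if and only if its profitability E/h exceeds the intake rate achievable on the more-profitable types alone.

Intake rate on the current diet: R = (0.175×2.72 + 0.218×3.15) / (1 + 0.175×1.01 + 0.218×2.52) = 1.163/1.726 = 0.6736 J/s.
Profitability of clover heads: 5.28/10.5 = 0.5029 J/s.
0.5029 < 0.6736, so adding clover heads would lower the average — exclude it.

No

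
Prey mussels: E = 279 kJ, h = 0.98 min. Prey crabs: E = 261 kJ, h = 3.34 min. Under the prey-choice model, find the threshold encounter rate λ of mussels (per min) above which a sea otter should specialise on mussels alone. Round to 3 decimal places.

0.386 per min

The zero-one rule: include crabs iff E₂/h₂ > λE₁/(1+λh₁). Equality gives the switch point.
λE₁h₂ = E₂ + λE₂h₁ ⇒ λ = E₂/(E₁h₂ − E₂h₁) = 261/(931.9 − 255.8) = 0.386 per min.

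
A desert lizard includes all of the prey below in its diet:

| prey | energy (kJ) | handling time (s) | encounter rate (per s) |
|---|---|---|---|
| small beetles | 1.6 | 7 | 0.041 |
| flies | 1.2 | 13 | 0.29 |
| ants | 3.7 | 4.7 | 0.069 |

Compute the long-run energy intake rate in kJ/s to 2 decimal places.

0.12 kJ/s

Energy encountered per unit search time: 0.041×1.6 + 0.29×1.2 + 0.069×3.7 = 0.6689 kJ/s.
Handling time per unit search time: 0.041×7 + 0.29×13 + 0.069×4.7 = 4.381.
Rate = 0.6689/(1 + 4.381) = 0.1243 kJ/s.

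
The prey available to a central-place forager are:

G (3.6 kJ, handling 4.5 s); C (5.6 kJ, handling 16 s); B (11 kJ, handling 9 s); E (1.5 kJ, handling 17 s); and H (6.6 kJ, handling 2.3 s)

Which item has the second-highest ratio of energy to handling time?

Profitability E/h (kJ/s): G = 3.6/4.5 = 0.8, C = 5.6/16 = 0.35, B = 11/9 = 1.22, E = 1.5/17 = 0.0882, H = 6.6/2.3 = 2.87.
Ranked: H > B > G > C > E.

B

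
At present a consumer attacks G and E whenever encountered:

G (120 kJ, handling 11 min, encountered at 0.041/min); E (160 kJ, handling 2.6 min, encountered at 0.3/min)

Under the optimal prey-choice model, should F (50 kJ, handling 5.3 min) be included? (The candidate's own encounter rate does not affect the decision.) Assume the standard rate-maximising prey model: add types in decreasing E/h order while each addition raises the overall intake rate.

Current rate: (0.041×120 + 0.3×160)/(1 + 0.041×11 + 0.3×2.6) = 23.72 kJ/min.
Profitability of F: 50/5.3 = 9.434 kJ/min.
Since 9.434 < R, time spent handling F is better spent searching.

No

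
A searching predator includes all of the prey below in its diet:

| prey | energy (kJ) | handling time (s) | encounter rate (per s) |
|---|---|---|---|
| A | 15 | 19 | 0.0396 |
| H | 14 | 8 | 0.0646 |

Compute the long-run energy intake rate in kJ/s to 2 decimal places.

R = (0.0396×15 + 0.0646×14) / (1 + 0.0396×19 + 0.0646×8) = 1.498/2.269 = 0.6603 kJ/s.

0.66 kJ/s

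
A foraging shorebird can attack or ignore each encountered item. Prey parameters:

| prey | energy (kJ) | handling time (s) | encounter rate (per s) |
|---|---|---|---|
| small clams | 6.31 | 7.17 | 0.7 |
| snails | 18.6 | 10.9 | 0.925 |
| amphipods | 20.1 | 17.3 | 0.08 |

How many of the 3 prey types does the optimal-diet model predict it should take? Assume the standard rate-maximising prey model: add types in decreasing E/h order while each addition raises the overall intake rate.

E/h in descending order: snails 1.71, amphipods 1.16, small clams 0.88 kJ/s. The optimal diet is the largest prefix of this list for which every included type satisfies E_i/h_i > R on the types above it.
Rate on top 1: 1.552. amphipods: 1.16 < 1.552 → exclude; stop.
Optimal diet: snails — 1 of 3 types.

1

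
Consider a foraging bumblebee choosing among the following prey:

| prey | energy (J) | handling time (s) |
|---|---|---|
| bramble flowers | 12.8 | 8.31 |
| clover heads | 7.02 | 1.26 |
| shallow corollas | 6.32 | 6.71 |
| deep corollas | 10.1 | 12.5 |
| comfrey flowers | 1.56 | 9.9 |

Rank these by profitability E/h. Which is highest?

clover heads

In descending order of E/h:
clover heads: 7.02/1.26 = 5.57 J/s
bramble flowers: 12.8/8.31 = 1.54 J/s
shallow corollas: 6.32/6.71 = 0.942 J/s
deep corollas: 10.1/12.5 = 0.808 J/s
comfrey flowers: 1.56/9.9 = 0.158 J/s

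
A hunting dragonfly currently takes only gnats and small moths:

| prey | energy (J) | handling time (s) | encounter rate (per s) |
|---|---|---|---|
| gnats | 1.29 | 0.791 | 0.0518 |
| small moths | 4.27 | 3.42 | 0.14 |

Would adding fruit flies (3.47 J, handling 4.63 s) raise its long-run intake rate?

On gnats and small moths alone, R = ΣλE/(1+Σλh) = 0.6646/1.52 = 0.4373 J/s.
Profitability of fruit flies: 3.47/4.63 = 0.7495 J/s.
0.7495 > 0.4373, so adding fruit flies raises the average — include it.

Yes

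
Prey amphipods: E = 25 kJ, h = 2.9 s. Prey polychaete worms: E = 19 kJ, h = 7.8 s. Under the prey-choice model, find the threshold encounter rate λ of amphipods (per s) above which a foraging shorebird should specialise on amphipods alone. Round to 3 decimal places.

0.136 per s

The zero-one rule: include polychaete worms iff E₂/h₂ > λE₁/(1+λh₁). Equality gives the switch point.
λE₁h₂ = E₂ + λE₂h₁ ⇒ λ = E₂/(E₁h₂ − E₂h₁) = 19/(195 − 55.1) = 0.1358 per s.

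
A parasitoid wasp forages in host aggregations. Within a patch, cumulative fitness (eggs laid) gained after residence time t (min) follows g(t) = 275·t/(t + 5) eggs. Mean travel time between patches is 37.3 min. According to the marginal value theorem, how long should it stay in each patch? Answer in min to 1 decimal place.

Optimal t* satisfies g'(t*) = g(t*)/(T + t*).
g'(t) = 275·5/(t + 5)². Setting 275·5/(t+5)² = 275t/[(t+5)(37.3+t)] gives 5(37.3+t) = t(t+5), so t² = 5×37.3 = 186.5.
t* = √186.5 = 13.66 min.

13.7 min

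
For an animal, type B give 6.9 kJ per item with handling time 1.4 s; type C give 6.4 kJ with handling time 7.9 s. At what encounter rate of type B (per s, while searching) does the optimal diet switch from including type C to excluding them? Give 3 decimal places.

0.141 per s

At the threshold, the rate on type B alone equals the profitability of type C: λ·6.9/(1 + λ·1.4) = 6.4/7.9 = 0.8101.
Rearranging, λ(6.9 − 0.8101×1.4) = 0.8101, so λ = 0.8101/5.766 = 0.1405 per s.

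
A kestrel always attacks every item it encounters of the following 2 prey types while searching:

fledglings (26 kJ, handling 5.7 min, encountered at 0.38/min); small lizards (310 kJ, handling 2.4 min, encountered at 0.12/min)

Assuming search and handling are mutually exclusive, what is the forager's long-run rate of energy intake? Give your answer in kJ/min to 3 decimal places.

13.631 kJ/min

Energy encountered per unit search time: 0.38×26 + 0.12×310 = 47.08 kJ/min.
Handling time per unit search time: 0.38×5.7 + 0.12×2.4 = 2.454.
Rate = 47.08/(1 + 2.454) = 13.63 kJ/min.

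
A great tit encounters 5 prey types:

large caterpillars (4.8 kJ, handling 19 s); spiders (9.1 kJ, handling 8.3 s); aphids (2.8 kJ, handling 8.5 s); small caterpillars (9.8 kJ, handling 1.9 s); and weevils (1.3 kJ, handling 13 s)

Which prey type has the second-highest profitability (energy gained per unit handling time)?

Profitability E/h (kJ/s): large caterpillars = 4.8/19 = 0.253, spiders = 9.1/8.3 = 1.1, aphids = 2.8/8.5 = 0.329, small caterpillars = 9.8/1.9 = 5.16, weevils = 1.3/13 = 0.1.
Ranked: small caterpillars > spiders > aphids > large caterpillars > weevils.

spiders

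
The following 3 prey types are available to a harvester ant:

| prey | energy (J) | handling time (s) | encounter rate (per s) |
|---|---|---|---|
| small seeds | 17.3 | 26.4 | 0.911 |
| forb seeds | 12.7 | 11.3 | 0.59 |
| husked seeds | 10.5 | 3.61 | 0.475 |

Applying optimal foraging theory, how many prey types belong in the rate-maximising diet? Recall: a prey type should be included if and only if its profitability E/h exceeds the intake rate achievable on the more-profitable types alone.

E/h in descending order: husked seeds 2.91, forb seeds 1.12, small seeds 0.655 J/s. The optimal diet is the largest prefix of this list for which every included type satisfies E_i/h_i > R on the types above it.
Rate on top 1: 1.837. forb seeds: 1.12 < 1.837 → exclude; stop.
Optimal diet: husked seeds — 1 of 3 types.

1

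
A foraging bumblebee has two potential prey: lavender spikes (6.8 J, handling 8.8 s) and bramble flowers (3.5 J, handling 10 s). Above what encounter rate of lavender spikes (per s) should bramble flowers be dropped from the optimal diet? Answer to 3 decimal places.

0.094 per s

The zero-one rule: include bramble flowers iff E₂/h₂ > λE₁/(1+λh₁). Equality gives the switch point.
λE₁h₂ = E₂ + λE₂h₁ ⇒ λ = E₂/(E₁h₂ − E₂h₁) = 3.5/(68 − 30.8) = 0.09409 per s.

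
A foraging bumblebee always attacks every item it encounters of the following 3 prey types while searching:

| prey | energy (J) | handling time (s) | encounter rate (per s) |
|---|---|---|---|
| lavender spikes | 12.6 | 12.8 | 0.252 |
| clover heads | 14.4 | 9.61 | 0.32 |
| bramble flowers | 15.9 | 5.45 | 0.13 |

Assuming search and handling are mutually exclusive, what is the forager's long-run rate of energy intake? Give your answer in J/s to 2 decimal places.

1.23 J/s

R = Σλ_iE_i / (1 + Σλ_ih_i)
Numerator: 0.252×12.6 + 0.32×14.4 + 0.13×15.9 = 9.85
Denominator: 1 + 0.252×12.8 + 0.32×9.61 + 0.13×5.45 = 8.009
R = 9.85/8.009 = 1.23 J/s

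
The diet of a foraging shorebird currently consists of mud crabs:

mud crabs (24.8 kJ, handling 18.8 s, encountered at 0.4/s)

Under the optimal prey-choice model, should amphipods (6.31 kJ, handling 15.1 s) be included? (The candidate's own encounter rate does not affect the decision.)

Current rate: (0.4×24.8)/(1 + 0.4×18.8) = 1.164 kJ/s.
Profitability of amphipods: 6.31/15.1 = 0.4179 kJ/s.
0.4179 < 1.164, so adding amphipods would lower the average — exclude it.

No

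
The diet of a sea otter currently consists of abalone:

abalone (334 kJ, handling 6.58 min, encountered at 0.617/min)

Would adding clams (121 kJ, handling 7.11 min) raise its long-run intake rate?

On abalone alone, R = ΣλE/(1+Σλh) = 206.1/5.06 = 40.73 kJ/min.
Profitability of clams: 121/7.11 = 17.02 kJ/min.
17.02 < 40.73, so adding clams would lower the average — exclude it.

No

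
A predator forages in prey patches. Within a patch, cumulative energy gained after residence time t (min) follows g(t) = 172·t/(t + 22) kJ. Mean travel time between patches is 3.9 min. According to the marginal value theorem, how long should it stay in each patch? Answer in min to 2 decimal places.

Maximise g(t)/(T+t): set derivative to zero → g'(t)(T+t) = g(t).
g'(t) = 172·22/(t + 22)². Setting 172·22/(t+22)² = 172t/[(t+22)(3.9+t)] gives 22(3.9+t) = t(t+22), so t² = 22×3.9 = 85.8.
t* = √85.8 = 9.263 min.

9.26 min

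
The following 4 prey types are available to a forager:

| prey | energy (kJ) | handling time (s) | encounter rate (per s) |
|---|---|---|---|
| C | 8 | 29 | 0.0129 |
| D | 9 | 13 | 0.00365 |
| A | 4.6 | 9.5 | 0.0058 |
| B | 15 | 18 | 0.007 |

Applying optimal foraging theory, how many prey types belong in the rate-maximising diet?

4

Rank by E/h (kJ/s): B 0.833, D 0.692, A 0.484, C 0.276. Include each in turn until the next type's E/h falls below the running intake rate.
Rate on top 1: 0.09325. D: 0.692 > 0.09325 → include.
Rate on top 2: 0.1175. A: 0.484 > 0.1175 → include.
Rate on top 3: 0.1339. C: 0.276 > 0.1339 → include.
Optimal diet: B, D, A, C — 4 of 4 types.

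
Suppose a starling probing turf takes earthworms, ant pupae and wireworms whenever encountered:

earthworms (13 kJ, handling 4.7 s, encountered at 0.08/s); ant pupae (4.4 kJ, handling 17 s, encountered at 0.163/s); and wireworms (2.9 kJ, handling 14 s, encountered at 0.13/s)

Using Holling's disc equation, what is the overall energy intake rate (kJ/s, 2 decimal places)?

R = (0.08×13 + 0.163×4.4 + 0.13×2.9) / (1 + 0.08×4.7 + 0.163×17 + 0.13×14) = 2.134/5.967 = 0.3577 kJ/s.

0.36 kJ/s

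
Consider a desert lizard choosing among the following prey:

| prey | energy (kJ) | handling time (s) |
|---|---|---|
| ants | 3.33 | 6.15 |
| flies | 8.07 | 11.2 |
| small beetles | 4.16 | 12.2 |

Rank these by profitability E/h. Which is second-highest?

ants

Profitability E/h (kJ/s): ants = 3.33/6.15 = 0.541, flies = 8.07/11.2 = 0.721, small beetles = 4.16/12.2 = 0.341.
Ranked: flies > ants > small beetles.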